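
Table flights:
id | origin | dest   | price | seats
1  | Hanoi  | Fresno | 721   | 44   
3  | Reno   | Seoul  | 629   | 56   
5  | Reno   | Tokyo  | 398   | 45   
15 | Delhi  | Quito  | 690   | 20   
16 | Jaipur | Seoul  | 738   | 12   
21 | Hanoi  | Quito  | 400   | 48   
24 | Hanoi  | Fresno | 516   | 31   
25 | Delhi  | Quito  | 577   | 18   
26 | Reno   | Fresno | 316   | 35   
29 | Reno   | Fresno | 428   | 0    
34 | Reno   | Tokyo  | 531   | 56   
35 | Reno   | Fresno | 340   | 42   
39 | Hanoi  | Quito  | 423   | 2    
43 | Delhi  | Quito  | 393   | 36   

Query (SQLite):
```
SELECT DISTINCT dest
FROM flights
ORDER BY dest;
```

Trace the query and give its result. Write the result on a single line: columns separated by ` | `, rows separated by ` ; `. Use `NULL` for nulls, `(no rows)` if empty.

Collect distinct dest values from flights.

Fresno ; Quito ; Seoul ; Tokyo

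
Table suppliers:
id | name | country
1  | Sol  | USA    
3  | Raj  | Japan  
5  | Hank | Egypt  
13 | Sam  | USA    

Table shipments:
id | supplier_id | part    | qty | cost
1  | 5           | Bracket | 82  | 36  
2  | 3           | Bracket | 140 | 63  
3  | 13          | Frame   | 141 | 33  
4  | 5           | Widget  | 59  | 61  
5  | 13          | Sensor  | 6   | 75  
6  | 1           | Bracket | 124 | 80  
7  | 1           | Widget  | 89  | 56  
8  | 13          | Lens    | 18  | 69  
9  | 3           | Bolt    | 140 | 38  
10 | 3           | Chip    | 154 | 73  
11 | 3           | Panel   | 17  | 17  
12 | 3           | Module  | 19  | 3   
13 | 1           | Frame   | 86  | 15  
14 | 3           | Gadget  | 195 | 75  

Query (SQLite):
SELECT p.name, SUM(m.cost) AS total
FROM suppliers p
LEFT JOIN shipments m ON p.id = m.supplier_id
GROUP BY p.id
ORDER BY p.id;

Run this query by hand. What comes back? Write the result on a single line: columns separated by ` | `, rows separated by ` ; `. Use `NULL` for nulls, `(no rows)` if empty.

Sol | 151 ; Raj | 269 ; Hank | 97 ; Sam | 177

LEFT JOIN keeps every suppliers row; unmatched ones get NULL for shipments columns.
Group by suppliers.id and compute SUM(m.cost). SUM over an all-NULL group is NULL.
  1: ids {6, 7, 13} → SUM(m.cost)=151
  3: ids {2, 9, 10, 11, 12, 14} → SUM(m.cost)=269
  5: ids {1, 4} → SUM(m.cost)=97
  13: ids {3, 5, 8} → SUM(m.cost)=177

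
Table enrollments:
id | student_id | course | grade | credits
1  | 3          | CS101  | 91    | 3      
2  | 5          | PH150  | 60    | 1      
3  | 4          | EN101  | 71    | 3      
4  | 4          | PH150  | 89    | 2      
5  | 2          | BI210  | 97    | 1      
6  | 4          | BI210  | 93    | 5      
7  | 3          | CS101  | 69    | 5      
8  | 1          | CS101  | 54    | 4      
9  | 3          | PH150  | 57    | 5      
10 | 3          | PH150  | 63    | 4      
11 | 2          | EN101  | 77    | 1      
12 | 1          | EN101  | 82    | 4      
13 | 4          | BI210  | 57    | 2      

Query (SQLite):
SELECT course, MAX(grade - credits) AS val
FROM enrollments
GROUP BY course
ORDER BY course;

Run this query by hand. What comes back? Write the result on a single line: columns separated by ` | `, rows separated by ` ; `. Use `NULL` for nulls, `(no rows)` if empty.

BI210 | 96 ; CS101 | 88 ; EN101 | 78 ; PH150 | 87

For each row compute grade - credits.
Group by course; take MAX of the expression per group.
  BI210: ids {5, 6, 13} → MAX(grade - credits)=96
  CS101: ids {1, 7, 8} → MAX(grade - credits)=88
  EN101: ids {3, 11, 12} → MAX(grade - credits)=78
  PH150: ids {2, 4, 9, 10} → MAX(grade - credits)=87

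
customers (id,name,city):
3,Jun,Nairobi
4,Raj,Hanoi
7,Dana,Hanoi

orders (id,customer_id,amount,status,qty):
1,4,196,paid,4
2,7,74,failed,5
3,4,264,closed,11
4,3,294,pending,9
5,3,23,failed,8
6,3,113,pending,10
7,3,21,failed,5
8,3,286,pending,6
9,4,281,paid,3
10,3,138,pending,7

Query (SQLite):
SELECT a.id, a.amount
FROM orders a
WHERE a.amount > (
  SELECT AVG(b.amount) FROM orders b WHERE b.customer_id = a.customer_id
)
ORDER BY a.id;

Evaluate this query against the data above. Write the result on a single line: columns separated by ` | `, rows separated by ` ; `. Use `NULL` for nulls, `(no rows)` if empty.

3 | 264 ; 4 | 294 ; 8 | 286 ; 9 | 281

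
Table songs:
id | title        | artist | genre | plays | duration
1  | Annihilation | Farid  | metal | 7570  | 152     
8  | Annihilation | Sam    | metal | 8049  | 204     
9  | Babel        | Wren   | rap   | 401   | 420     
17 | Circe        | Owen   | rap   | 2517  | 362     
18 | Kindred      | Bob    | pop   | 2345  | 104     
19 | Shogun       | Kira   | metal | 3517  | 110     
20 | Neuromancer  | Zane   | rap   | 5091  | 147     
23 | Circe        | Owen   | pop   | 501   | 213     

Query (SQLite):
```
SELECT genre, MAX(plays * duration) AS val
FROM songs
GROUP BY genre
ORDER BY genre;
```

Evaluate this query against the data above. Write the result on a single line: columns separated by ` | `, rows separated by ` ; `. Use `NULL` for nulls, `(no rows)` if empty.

metal | 1641996 ; pop | 243880 ; rap | 911154

For each row compute plays * duration.
Group by genre; take MAX of the expression per group.
  metal: ids {1, 8, 19} → MAX(plays * duration)=1641996
  pop: ids {18, 23} → MAX(plays * duration)=243880
  rap: ids {9, 17, 20} → MAX(plays * duration)=911154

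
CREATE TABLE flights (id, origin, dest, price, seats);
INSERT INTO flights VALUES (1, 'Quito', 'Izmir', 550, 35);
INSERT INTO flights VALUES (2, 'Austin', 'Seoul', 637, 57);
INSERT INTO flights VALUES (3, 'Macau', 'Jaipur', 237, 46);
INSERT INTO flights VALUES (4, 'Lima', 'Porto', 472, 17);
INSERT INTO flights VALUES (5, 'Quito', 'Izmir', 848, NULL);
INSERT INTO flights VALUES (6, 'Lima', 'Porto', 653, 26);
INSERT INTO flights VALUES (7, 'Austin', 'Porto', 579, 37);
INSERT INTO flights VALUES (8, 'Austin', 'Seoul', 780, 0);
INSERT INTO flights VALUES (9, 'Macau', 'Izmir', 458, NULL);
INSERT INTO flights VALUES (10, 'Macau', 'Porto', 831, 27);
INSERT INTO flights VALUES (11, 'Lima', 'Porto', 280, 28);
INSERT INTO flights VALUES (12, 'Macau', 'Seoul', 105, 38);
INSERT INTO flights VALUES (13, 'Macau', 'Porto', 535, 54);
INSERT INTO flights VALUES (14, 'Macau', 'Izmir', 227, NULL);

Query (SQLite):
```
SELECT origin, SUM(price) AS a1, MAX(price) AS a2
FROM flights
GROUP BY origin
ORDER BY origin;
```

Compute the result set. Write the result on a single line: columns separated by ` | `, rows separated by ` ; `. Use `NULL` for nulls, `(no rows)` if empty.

Austin | 1996 | 780 ; Lima | 1405 | 653 ; Macau | 2393 | 831 ; Quito | 1398 | 848

Group flights by origin.
Per group compute: SUM(price), MAX(price).
  Austin: ids {2, 7, 8} → SUM(price)=1996, MAX(price)=780
  Lima: ids {4, 6, 11} → SUM(price)=1405, MAX(price)=653
  Macau: ids {3, 9, 10, 12, 13, 14} → SUM(price)=2393, MAX(price)=831
  Quito: ids {1, 5} → SUM(price)=1398, MAX(price)=848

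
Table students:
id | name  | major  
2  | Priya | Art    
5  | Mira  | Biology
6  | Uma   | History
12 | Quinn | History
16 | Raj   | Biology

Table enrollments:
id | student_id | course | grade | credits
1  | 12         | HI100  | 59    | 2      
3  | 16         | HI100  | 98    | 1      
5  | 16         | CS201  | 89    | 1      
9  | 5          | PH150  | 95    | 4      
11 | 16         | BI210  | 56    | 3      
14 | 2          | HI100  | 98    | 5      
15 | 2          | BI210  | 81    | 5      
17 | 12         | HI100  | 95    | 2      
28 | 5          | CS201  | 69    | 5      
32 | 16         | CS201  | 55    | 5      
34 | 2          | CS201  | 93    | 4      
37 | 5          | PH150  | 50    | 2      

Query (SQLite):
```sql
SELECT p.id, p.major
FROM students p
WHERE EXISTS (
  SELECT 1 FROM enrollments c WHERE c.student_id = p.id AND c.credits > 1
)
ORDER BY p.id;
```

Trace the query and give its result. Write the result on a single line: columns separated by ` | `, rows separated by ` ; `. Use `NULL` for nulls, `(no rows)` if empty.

For each students row, check whether any enrollments with matching student_id has credits > 1.
Keep rows where that is true.

2 | Art ; 5 | Biology ; 12 | History ; 16 | Biology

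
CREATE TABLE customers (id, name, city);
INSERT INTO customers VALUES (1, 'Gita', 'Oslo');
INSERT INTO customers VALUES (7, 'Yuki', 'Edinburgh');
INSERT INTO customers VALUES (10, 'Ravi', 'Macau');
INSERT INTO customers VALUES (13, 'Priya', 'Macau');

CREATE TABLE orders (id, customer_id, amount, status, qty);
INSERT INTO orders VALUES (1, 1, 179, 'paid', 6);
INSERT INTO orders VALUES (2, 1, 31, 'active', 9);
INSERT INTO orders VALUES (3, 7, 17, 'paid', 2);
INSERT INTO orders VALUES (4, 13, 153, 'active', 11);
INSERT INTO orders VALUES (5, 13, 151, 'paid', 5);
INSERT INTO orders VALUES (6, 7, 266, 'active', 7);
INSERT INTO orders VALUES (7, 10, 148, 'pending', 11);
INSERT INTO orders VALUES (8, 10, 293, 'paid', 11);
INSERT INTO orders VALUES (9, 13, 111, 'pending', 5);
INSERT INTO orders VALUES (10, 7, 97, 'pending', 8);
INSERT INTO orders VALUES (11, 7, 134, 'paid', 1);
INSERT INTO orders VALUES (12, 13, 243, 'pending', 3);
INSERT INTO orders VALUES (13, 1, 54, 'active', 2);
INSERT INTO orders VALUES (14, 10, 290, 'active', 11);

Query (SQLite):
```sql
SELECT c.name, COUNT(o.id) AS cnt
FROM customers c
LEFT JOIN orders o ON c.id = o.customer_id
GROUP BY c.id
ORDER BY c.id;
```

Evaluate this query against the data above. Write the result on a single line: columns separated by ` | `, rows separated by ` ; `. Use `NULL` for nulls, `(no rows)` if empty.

Gita | 3 ; Yuki | 4 ; Ravi | 3 ; Priya | 4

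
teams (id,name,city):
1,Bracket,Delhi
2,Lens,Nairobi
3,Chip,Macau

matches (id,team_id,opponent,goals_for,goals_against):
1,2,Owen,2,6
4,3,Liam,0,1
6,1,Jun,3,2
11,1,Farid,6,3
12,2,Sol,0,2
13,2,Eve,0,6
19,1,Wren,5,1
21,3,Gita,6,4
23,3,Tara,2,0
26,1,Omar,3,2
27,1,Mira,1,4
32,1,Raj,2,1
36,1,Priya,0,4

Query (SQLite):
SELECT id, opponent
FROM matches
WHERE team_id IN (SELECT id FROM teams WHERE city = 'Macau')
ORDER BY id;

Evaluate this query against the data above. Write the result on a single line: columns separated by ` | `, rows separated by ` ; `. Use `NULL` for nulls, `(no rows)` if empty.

4 | Liam ; 21 | Gita ; 23 | Tara

Inner query: teams.id where city = 'Macau'.
Outer: keep matches rows whose team_id is in that set.
Inner query → {3}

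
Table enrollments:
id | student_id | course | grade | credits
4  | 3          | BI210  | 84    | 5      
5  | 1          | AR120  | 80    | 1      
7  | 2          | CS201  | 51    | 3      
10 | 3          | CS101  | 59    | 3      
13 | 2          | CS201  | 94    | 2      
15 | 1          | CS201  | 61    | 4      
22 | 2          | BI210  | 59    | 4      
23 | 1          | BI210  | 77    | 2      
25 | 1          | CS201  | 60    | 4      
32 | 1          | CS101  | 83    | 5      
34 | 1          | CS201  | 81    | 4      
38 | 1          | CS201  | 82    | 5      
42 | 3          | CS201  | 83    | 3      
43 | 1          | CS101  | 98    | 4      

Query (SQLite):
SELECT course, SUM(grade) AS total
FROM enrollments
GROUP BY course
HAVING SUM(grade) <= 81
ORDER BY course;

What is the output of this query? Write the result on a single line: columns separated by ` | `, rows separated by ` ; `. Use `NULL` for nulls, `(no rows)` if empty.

Partition enrollments by course; compute SUM(grade) within each group.
HAVING: keep groups where SUM(grade) <= 81.
  AR120: ids {5} → SUM(grade)=80
  BI210: ids {4, 22, 23} → SUM(grade)=220
  CS101: ids {10, 32, 43} → SUM(grade)=240
  CS201: ids {7, 13, 15, 25, 34, 38, 42} → SUM(grade)=512

AR120 | 80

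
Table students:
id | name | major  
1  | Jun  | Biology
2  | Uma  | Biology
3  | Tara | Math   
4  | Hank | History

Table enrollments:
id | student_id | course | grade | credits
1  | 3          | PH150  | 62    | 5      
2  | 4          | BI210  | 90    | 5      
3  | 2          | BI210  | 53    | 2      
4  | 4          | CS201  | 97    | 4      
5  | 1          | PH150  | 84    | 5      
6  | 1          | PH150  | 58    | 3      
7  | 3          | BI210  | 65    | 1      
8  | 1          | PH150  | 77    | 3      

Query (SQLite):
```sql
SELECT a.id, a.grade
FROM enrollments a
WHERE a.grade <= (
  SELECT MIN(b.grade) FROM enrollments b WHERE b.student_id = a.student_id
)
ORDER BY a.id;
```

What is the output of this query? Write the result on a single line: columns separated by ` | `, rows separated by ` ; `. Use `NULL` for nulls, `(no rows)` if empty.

For each enrollments row a, compute MIN(grade) over rows sharing a.student_id.
Keep row a if a.grade <= that per-group MIN.
  student_id=1: MIN(grade) = 58
  student_id=2: MIN(grade) = 53
  student_id=3: MIN(grade) = 62
  student_id=4: MIN(grade) = 90

1 | 62 ; 2 | 90 ; 3 | 53 ; 6 | 58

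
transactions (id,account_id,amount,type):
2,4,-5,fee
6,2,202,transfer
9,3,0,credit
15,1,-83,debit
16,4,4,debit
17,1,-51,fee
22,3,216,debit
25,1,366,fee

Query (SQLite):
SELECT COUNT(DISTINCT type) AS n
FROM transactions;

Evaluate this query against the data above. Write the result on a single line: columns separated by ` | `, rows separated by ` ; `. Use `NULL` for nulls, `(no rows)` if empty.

4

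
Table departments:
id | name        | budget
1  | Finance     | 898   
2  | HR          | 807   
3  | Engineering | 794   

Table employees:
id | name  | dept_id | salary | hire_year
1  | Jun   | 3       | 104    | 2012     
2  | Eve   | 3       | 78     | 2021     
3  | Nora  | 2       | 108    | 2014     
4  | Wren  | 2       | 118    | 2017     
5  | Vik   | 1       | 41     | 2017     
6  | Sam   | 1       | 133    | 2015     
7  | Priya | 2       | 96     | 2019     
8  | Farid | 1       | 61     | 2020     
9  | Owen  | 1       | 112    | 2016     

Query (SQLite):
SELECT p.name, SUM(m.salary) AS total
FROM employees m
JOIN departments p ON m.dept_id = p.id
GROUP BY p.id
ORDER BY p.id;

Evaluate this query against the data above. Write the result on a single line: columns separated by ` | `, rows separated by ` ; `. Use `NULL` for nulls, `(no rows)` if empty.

Finance | 347 ; HR | 322 ; Engineering | 182

Join each employees row to its departments via dept_id.
Group joined rows by departments.id; compute SUM(m.salary) per group.
  1: ids {5, 6, 8, 9} → SUM(m.salary)=347
  2: ids {3, 4, 7} → SUM(m.salary)=322
  3: ids {1, 2} → SUM(m.salary)=182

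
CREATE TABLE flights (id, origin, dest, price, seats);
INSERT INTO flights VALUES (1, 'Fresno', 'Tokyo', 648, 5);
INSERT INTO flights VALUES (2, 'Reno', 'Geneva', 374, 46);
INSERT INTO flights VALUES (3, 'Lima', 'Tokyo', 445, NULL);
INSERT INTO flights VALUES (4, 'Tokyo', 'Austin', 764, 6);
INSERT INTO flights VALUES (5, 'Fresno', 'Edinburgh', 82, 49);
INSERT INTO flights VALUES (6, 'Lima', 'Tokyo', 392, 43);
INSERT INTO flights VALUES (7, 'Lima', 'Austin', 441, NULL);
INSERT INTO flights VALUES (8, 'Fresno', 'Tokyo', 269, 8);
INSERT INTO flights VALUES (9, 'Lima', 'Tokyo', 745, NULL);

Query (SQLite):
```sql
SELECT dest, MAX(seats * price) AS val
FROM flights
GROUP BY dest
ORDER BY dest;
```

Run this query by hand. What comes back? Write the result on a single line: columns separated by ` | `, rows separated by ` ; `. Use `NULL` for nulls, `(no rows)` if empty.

Austin | 4584 ; Edinburgh | 4018 ; Geneva | 17204 ; Tokyo | 16856

For each row compute seats * price.
Group by dest; take MAX of the expression per group.
  Austin: ids {4, 7} → MAX(seats * price)=4584
  Edinburgh: ids {5} → MAX(seats * price)=4018
  Geneva: ids {2} → MAX(seats * price)=17204
  Tokyo: ids {1, 3, 6, 8, 9} → MAX(seats * price)=16856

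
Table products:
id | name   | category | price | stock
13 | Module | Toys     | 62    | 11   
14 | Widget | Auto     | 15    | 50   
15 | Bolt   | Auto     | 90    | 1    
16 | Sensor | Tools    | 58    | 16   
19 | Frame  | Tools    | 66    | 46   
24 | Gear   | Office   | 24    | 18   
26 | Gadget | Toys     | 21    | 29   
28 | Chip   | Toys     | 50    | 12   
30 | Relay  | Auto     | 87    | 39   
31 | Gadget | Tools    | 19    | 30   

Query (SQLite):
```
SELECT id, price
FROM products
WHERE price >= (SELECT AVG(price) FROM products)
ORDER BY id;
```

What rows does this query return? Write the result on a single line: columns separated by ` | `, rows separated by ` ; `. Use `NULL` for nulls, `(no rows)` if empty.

13 | 62 ; 15 | 90 ; 16 | 58 ; 19 | 66 ; 28 | 50 ; 30 | 87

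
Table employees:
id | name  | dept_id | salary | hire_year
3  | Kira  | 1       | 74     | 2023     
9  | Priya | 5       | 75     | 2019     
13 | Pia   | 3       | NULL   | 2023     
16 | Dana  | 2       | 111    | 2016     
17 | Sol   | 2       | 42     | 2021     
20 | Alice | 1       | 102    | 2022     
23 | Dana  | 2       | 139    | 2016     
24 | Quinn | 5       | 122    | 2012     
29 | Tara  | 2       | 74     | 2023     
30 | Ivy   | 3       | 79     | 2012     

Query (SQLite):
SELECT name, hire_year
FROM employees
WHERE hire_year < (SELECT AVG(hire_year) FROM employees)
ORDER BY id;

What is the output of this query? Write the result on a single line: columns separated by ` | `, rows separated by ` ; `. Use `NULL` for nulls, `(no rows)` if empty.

Dana | 2016 ; Dana | 2016 ; Quinn | 2012 ; Ivy | 2012

Scalar subquery: AVG(hire_year) over all employees rows = 2018.7.
Keep rows where hire_year < that value.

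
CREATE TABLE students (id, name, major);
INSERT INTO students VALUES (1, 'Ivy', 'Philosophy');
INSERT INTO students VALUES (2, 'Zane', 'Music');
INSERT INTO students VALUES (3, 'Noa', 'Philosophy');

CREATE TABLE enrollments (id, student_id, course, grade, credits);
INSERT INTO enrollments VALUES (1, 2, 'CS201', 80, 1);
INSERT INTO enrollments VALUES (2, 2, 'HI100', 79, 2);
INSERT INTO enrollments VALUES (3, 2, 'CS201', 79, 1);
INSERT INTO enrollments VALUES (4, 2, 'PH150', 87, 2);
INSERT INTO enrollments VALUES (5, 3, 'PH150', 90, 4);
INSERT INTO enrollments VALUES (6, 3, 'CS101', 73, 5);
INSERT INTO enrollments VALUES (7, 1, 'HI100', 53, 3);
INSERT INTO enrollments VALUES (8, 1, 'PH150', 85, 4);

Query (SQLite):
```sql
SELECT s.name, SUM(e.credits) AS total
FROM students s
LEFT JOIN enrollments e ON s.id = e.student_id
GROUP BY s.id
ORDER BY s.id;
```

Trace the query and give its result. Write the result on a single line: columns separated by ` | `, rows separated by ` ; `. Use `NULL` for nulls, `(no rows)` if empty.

Ivy | 7 ; Zane | 6 ; Noa | 9

LEFT JOIN keeps every students row; unmatched ones get NULL for enrollments columns.
Group by students.id and compute SUM(e.credits). SUM over an all-NULL group is NULL.
  1: ids {7, 8} → SUM(e.credits)=7
  2: ids {1, 2, 3, 4} → SUM(e.credits)=6
  3: ids {5, 6} → SUM(e.credits)=9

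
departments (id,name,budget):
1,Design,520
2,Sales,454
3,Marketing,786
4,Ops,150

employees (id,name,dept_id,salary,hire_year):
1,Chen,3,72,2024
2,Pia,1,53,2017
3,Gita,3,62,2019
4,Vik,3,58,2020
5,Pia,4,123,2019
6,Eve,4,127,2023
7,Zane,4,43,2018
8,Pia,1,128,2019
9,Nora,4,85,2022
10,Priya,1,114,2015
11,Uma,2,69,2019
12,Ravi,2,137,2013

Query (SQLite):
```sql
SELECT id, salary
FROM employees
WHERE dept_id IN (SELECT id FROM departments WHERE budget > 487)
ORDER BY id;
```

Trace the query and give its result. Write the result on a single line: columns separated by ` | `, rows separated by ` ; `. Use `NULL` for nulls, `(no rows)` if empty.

Inner query: departments.id where budget > 487.
Outer: keep employees rows whose dept_id is in that set.
Inner query → {1, 3}

1 | 72 ; 2 | 53 ; 3 | 62 ; 4 | 58 ; 8 | 128 ; 10 | 114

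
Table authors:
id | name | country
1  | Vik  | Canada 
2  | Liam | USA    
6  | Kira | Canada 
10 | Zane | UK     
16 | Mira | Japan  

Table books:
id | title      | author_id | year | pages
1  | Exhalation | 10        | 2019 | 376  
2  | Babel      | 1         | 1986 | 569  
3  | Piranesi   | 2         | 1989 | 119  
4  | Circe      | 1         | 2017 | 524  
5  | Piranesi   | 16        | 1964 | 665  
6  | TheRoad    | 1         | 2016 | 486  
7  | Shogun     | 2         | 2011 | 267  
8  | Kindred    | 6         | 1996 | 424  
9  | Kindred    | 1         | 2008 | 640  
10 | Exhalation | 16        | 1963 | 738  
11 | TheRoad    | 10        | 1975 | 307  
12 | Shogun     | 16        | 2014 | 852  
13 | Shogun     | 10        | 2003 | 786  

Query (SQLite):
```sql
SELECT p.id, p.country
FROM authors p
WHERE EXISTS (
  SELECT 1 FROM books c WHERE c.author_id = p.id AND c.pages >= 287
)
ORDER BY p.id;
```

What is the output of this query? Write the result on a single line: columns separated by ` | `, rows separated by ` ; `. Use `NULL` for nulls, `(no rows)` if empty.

For each authors row, check whether any books with matching author_id has pages >= 287.
Keep rows where that is true.

1 | Canada ; 6 | Canada ; 10 | UK ; 16 | Japan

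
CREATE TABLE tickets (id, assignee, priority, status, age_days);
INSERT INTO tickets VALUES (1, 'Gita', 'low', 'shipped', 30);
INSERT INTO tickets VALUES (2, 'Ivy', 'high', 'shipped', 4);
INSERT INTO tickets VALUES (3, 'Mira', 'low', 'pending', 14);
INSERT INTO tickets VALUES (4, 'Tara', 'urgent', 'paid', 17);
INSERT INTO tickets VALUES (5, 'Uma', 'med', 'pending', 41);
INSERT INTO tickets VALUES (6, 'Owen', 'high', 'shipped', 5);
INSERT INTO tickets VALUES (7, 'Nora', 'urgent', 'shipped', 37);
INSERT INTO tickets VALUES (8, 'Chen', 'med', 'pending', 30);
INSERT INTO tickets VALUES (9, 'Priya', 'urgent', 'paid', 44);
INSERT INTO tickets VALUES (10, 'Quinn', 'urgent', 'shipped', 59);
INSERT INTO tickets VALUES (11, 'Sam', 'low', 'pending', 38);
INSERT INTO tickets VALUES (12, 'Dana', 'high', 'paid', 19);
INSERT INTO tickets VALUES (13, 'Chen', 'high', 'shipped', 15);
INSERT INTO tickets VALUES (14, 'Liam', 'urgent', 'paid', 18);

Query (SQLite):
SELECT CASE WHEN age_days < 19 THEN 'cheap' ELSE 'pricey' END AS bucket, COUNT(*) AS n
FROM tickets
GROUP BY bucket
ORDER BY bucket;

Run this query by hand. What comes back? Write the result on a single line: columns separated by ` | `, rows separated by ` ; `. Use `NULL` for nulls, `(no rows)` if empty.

Bucket rows by age_days < 19 → 'cheap' else 'pricey'; count each bucket.

cheap | 6 ; pricey | 8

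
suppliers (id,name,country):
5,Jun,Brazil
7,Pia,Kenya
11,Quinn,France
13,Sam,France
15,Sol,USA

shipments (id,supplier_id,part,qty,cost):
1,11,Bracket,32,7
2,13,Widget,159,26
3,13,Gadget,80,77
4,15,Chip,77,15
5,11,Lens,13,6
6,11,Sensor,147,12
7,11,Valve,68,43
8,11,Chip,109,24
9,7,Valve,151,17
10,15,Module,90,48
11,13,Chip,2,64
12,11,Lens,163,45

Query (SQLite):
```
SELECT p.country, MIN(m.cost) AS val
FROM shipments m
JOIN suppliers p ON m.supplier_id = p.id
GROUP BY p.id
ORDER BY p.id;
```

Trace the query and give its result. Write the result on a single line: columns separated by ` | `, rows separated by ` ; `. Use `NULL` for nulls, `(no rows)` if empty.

Join each shipments row to its suppliers via supplier_id.
Group joined rows by suppliers.id; compute MIN(m.cost) per group.
  7: ids {9} → MIN(m.cost)=17
  11: ids {1, 5, 6, 7, 8, 12} → MIN(m.cost)=6
  13: ids {2, 3, 11} → MIN(m.cost)=26
  15: ids {4, 10} → MIN(m.cost)=15

Kenya | 17 ; France | 6 ; France | 26 ; USA | 15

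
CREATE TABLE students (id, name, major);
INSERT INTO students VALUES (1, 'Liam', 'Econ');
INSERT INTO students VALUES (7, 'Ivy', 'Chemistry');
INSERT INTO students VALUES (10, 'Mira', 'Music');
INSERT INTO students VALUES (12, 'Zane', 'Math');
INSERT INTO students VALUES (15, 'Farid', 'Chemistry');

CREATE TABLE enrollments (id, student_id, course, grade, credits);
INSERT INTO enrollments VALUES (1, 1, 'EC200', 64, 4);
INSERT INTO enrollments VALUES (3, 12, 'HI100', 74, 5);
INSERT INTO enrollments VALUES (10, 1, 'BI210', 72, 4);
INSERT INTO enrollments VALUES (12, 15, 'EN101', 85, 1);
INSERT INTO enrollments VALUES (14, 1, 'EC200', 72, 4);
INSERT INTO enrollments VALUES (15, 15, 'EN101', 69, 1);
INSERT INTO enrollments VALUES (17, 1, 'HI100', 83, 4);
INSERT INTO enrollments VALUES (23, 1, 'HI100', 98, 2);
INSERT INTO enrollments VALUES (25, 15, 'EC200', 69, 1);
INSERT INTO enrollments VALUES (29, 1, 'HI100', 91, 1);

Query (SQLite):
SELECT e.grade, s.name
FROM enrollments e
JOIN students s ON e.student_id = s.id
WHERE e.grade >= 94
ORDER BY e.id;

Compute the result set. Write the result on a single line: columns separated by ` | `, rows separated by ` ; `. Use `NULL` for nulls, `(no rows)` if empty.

98 | Liam

Each enrollments row matches the students row where student_id = students.id.
Then keep rows with e.grade >= 94.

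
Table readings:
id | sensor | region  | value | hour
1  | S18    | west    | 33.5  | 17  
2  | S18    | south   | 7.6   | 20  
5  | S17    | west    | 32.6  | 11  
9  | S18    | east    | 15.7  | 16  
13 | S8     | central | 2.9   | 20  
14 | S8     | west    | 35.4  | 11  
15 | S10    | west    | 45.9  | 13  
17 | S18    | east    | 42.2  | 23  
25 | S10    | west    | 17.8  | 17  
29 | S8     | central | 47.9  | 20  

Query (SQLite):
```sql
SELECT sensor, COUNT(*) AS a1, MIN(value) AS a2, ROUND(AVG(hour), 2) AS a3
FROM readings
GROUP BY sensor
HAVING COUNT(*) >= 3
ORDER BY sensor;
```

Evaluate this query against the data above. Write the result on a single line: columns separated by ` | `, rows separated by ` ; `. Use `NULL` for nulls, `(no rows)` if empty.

Group readings by sensor.
Per group compute: COUNT(*), MIN(value), ROUND(AVG(hour), 2).
HAVING: drop groups with fewer than 3 rows.
  S10: ids {15, 25} → COUNT(*)=2, MIN(value)=17.8, ROUND(AVG(hour), 2)=15
  S17: ids {5} → COUNT(*)=1, MIN(value)=32.6, ROUND(AVG(hour), 2)=11
  S18: ids {1, 2, 9, 17} → COUNT(*)=4, MIN(value)=7.6, ROUND(AVG(hour), 2)=19
  S8: ids {13, 14, 29} → COUNT(*)=3, MIN(value)=2.9, ROUND(AVG(hour), 2)=17

S18 | 4 | 7.6 | 19 ; S8 | 3 | 2.9 | 17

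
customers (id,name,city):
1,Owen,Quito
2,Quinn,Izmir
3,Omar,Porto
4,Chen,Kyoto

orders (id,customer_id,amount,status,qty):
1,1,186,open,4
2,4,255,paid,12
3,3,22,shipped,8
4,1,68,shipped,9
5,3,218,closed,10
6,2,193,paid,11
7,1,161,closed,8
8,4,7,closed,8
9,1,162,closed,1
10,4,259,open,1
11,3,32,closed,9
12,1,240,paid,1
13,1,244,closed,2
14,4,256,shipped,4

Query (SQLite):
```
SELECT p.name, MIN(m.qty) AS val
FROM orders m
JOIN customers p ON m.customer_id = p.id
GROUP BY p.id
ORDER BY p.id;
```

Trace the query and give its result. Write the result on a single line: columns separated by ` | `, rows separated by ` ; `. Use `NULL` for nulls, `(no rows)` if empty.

Join each orders row to its customers via customer_id.
Group joined rows by customers.id; compute MIN(m.qty) per group.
  1: ids {1, 4, 7, 9, 12, 13} → MIN(m.qty)=1
  2: ids {6} → MIN(m.qty)=11
  3: ids {3, 5, 11} → MIN(m.qty)=8
  4: ids {2, 8, 10, 14} → MIN(m.qty)=1

Owen | 1 ; Quinn | 11 ; Omar | 8 ; Chen | 1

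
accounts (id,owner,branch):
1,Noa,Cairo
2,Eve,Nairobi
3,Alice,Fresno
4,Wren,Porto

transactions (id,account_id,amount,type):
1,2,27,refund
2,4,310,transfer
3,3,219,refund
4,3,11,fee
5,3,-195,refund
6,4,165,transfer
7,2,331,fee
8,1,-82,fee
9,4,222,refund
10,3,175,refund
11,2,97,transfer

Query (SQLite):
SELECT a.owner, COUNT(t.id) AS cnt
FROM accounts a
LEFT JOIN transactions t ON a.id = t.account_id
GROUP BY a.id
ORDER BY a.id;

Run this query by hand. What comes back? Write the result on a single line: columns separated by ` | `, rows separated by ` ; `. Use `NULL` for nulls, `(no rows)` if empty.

Noa | 1 ; Eve | 3 ; Alice | 4 ; Wren | 3

LEFT JOIN keeps every accounts row; unmatched ones get NULL for transactions columns.
Group by accounts.id and compute COUNT(t.id). COUNT(col) of an all-NULL group is 0.
  1: ids {8} → COUNT(t.id)=1
  2: ids {1, 7, 11} → COUNT(t.id)=3
  3: ids {3, 4, 5, 10} → COUNT(t.id)=4
  4: ids {2, 6, 9} → COUNT(t.id)=3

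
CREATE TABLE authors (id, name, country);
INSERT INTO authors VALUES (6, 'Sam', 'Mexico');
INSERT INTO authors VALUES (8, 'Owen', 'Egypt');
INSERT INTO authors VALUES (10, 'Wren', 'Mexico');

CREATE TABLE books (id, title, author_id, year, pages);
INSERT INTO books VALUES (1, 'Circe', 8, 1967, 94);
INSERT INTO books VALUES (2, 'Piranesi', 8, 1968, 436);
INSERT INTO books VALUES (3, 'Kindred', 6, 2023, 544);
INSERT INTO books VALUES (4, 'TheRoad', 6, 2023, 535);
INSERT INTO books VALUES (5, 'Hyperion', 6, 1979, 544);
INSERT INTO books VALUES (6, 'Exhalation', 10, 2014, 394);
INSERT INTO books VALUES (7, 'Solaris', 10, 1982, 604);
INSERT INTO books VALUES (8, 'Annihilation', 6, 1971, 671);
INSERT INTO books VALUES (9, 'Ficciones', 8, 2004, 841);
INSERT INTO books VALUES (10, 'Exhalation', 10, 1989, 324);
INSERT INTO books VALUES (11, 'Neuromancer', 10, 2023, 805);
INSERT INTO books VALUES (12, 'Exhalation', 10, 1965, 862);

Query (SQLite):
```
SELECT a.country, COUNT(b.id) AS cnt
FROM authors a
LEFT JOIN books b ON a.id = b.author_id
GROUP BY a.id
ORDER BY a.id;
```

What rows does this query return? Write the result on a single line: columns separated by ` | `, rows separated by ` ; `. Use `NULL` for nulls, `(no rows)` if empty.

Mexico | 4 ; Egypt | 3 ; Mexico | 5

LEFT JOIN keeps every authors row; unmatched ones get NULL for books columns.
Group by authors.id and compute COUNT(b.id). COUNT(col) of an all-NULL group is 0.
  6: ids {3, 4, 5, 8} → COUNT(b.id)=4
  8: ids {1, 2, 9} → COUNT(b.id)=3
  10: ids {6, 7, 10, 11, 12} → COUNT(b.id)=5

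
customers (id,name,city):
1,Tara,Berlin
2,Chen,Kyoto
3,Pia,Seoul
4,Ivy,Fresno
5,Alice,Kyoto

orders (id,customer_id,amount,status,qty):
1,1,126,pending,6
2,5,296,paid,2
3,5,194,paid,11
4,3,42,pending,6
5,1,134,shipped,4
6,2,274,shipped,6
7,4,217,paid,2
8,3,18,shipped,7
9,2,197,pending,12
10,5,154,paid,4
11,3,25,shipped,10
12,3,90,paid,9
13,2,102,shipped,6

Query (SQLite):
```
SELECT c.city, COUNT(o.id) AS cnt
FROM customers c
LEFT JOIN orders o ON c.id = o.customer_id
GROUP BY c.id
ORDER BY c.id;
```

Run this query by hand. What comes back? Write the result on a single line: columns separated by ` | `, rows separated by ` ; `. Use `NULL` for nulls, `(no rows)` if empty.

Berlin | 2 ; Kyoto | 3 ; Seoul | 4 ; Fresno | 1 ; Kyoto | 3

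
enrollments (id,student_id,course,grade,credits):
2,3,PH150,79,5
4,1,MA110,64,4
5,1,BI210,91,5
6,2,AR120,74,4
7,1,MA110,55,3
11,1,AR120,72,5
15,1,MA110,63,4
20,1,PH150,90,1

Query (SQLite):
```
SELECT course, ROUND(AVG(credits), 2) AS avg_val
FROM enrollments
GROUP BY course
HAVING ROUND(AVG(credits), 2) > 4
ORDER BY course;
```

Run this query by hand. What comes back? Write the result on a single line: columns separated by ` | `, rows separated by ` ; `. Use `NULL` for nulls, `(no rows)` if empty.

Partition enrollments by course; compute ROUND(AVG(credits), 2) within each group.
HAVING: keep groups where ROUND(AVG(credits), 2) > 4.
  AR120: ids {6, 11} → ROUND(AVG(credits), 2)=4.5
  BI210: ids {5} → ROUND(AVG(credits), 2)=5
  MA110: ids {4, 7, 15} → ROUND(AVG(credits), 2)=3.67
  PH150: ids {2, 20} → ROUND(AVG(credits), 2)=3

AR120 | 4.5 ; BI210 | 5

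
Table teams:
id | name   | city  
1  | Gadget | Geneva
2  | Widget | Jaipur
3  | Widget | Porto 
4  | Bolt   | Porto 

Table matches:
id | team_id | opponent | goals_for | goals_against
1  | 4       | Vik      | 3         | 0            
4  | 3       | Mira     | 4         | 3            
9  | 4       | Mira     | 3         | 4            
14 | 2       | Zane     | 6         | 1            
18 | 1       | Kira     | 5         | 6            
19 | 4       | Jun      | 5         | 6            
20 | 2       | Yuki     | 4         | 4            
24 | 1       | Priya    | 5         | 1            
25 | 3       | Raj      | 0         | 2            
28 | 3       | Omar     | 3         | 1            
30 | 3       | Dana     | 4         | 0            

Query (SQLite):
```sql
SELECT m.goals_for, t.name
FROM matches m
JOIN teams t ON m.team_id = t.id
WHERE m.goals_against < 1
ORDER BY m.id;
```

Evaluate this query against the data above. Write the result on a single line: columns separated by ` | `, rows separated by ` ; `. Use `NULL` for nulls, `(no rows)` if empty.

Each matches row matches the teams row where team_id = teams.id.
Then keep rows with m.goals_against < 1.

3 | Bolt ; 4 | Widget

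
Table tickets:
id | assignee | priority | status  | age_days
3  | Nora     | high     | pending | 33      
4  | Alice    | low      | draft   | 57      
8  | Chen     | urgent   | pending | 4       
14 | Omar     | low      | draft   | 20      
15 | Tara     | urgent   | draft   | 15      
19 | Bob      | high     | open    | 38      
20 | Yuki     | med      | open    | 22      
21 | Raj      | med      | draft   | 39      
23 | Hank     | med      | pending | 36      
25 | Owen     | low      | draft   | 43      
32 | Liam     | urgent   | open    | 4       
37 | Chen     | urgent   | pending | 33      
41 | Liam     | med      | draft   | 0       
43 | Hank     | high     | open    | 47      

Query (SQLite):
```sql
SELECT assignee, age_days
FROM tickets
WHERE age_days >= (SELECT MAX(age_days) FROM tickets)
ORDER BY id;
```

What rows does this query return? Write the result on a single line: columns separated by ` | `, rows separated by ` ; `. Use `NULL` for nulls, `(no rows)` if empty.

Alice | 57

Scalar subquery: MAX(age_days) over all tickets rows = 57.
Keep rows where age_days >= that value.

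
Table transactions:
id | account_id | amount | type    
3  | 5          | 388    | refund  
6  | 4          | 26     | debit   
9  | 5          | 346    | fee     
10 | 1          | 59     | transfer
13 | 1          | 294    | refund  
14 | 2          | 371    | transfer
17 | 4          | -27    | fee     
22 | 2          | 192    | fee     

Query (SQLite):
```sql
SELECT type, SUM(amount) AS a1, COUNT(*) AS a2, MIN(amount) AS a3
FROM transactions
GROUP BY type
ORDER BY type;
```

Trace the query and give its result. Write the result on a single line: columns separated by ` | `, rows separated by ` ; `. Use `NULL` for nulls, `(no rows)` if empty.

debit | 26 | 1 | 26 ; fee | 511 | 3 | -27 ; refund | 682 | 2 | 294 ; transfer | 430 | 2 | 59

Group transactions by type.
Per group compute: SUM(amount), COUNT(*), MIN(amount).
  debit: ids {6} → SUM(amount)=26, COUNT(*)=1, MIN(amount)=26
  fee: ids {9, 17, 22} → SUM(amount)=511, COUNT(*)=3, MIN(amount)=-27
  refund: ids {3, 13} → SUM(amount)=682, COUNT(*)=2, MIN(amount)=294
  transfer: ids {10, 14} → SUM(amount)=430, COUNT(*)=2, MIN(amount)=59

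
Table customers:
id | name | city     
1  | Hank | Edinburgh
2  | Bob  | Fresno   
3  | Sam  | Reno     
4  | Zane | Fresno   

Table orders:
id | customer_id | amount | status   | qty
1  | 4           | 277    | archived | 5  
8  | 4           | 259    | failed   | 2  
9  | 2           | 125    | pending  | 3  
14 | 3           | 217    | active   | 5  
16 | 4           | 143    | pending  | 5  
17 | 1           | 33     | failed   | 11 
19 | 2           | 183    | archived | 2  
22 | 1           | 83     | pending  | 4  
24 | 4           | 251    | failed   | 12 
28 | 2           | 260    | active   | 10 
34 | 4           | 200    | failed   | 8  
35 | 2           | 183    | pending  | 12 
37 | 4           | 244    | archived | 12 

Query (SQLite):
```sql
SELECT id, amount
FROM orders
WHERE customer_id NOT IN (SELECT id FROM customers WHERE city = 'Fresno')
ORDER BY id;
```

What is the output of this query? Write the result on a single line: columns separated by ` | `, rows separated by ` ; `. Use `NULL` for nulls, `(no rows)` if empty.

14 | 217 ; 17 | 33 ; 22 | 83

Inner query: customers.id where city = 'Fresno'.
Outer: keep orders rows whose customer_id is not in that set.
Inner query → {2, 4}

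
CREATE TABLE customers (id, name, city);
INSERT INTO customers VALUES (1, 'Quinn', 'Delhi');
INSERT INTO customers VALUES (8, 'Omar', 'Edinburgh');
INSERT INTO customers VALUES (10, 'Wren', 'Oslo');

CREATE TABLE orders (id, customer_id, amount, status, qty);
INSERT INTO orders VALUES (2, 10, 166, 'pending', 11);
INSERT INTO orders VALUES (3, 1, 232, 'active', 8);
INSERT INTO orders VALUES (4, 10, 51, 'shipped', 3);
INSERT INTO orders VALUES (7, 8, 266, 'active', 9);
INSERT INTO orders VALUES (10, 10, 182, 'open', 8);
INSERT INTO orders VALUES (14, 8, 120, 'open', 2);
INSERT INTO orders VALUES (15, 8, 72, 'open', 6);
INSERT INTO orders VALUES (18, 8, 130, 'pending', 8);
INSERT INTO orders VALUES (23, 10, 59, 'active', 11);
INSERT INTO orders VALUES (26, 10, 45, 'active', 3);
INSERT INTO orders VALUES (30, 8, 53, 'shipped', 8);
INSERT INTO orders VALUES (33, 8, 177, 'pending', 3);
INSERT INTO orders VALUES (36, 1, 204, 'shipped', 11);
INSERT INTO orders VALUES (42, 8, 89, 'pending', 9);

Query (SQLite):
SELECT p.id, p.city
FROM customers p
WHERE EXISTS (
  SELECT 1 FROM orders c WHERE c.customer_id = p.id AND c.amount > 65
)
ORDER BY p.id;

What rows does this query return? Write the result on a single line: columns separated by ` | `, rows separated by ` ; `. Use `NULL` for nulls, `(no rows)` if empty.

For each customers row, check whether any orders with matching customer_id has amount > 65.
Keep rows where that is true.

1 | Delhi ; 8 | Edinburgh ; 10 | Oslo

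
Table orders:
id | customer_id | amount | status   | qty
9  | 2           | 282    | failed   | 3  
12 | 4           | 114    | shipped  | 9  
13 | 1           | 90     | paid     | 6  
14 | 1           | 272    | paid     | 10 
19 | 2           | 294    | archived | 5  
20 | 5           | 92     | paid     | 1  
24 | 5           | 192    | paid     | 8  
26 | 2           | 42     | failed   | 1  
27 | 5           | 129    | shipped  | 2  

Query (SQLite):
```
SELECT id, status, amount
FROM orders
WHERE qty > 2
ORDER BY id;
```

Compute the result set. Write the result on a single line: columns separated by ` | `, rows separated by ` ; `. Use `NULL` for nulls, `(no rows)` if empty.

9 | failed | 282 ; 12 | shipped | 114 ; 13 | paid | 90 ; 14 | paid | 272 ; 19 | archived | 294 ; 24 | paid | 192

qty > 2: ids {9, 12, 13, 14, 19, 24}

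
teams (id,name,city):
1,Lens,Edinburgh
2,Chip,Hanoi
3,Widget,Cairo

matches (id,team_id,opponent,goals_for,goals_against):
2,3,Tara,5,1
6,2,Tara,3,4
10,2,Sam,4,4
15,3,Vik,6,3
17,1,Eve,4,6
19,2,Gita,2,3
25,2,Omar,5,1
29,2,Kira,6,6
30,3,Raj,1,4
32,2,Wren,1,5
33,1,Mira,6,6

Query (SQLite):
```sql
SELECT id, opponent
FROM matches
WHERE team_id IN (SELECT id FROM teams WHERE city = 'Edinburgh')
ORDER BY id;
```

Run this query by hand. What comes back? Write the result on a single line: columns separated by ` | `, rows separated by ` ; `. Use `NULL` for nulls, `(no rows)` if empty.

17 | Eve ; 33 | Mira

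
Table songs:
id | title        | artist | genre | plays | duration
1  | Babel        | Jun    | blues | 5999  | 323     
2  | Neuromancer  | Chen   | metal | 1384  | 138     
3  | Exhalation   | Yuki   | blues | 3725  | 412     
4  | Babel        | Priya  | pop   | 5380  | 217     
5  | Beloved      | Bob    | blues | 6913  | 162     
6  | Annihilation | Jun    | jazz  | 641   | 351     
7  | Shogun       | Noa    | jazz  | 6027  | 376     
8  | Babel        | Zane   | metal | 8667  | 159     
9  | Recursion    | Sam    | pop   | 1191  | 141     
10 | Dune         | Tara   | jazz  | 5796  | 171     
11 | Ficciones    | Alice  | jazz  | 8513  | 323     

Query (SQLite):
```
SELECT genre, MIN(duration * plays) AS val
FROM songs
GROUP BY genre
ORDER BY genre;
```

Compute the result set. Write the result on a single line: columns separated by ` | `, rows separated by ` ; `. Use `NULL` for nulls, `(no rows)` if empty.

For each row compute duration * plays.
Group by genre; take MIN of the expression per group.
  blues: ids {1, 3, 5} → MIN(duration * plays)=1119906
  jazz: ids {6, 7, 10, 11} → MIN(duration * plays)=224991
  metal: ids {2, 8} → MIN(duration * plays)=190992
  pop: ids {4, 9} → MIN(duration * plays)=167931

blues | 1119906 ; jazz | 224991 ; metal | 190992 ; pop | 167931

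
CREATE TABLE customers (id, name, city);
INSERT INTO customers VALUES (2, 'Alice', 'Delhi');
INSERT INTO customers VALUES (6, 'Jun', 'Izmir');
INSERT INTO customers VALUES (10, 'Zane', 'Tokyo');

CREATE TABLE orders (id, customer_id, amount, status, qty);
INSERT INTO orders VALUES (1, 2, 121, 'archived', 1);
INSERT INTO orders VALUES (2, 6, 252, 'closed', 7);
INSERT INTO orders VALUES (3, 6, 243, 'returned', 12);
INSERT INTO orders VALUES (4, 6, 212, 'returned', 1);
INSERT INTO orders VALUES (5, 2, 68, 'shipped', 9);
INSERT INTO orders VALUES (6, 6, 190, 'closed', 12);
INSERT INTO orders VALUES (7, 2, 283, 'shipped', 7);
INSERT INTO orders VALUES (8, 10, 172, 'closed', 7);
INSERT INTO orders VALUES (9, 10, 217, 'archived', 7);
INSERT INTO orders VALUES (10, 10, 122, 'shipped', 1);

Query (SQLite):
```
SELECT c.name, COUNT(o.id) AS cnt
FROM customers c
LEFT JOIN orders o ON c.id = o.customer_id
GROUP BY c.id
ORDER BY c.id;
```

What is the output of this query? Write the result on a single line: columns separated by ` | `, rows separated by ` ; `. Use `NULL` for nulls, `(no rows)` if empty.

Alice | 3 ; Jun | 4 ; Zane | 3

LEFT JOIN keeps every customers row; unmatched ones get NULL for orders columns.
Group by customers.id and compute COUNT(o.id). COUNT(col) of an all-NULL group is 0.
  2: ids {1, 5, 7} → COUNT(o.id)=3
  6: ids {2, 3, 4, 6} → COUNT(o.id)=4
  10: ids {8, 9, 10} → COUNT(o.id)=3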